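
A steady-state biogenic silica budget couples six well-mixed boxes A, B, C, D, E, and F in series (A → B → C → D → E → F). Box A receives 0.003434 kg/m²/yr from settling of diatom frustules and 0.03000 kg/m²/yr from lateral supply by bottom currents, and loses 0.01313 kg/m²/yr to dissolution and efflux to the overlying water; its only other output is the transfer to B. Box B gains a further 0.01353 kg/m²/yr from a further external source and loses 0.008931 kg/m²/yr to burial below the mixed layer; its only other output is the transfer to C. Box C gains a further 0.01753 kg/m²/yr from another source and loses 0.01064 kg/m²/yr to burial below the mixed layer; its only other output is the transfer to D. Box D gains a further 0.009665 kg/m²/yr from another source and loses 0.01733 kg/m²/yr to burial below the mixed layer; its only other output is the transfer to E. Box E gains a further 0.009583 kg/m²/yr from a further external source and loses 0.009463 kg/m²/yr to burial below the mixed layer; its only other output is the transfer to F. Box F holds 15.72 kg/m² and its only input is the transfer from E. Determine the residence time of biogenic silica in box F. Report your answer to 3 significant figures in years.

648 yr

Box A: F(A→B) = (0.003434 + 0.03000) − 0.01313 = 0.020304 kg/m²/yr.
Box B: F(B→C) = (0.020304 + 0.01353) − 0.008931 = 0.024903 kg/m²/yr.
Box C: F(C→D) = (0.024903 + 0.01753) − 0.01064 = 0.031793 kg/m²/yr.
Box D: F(D→E) = (0.031793 + 0.009665) − 0.01733 = 0.024128 kg/m²/yr.
Box E: F(E→F) = (0.024128 + 0.009583) − 0.009463 = 0.024248 kg/m²/yr.
Box F throughput = its input = 0.024248 kg/m²/yr; τ = 15.72 / 0.024248 = 648.3 yr.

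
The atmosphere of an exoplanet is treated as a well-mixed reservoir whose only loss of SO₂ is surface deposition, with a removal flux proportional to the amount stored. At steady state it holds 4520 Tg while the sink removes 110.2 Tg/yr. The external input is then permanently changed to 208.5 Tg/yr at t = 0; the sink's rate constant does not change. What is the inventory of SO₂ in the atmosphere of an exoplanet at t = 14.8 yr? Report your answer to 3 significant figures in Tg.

5740 Tg

The sink rate constant is k = F₀/M₀ = 110.2/4520 = 0.02438 yr⁻¹.
Solving dM/dt = F₁ − kM with M(0) = M₀ gives M(t) = F₁/k + (M₀ − F₁/k)·e^(−kt).
F₁/k = 208.5/0.02438 = 8551.9 Tg; kt = 0.02438 × 14.8 = 0.3608, e^(−kt) = 0.6971.
M(14.8) = 8551.9 + (4520 − 8551.9) × 0.6971 = 8551.9 − 2811 = 5741.3 Tg.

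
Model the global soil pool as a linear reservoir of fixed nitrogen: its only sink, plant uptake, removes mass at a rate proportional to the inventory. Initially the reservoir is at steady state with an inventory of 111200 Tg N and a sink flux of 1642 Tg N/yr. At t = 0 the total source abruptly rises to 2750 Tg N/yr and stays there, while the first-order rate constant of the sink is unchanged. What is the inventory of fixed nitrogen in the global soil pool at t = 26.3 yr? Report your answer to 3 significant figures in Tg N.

135000 Tg N

The sink rate constant is k = F₀/M₀ = 1642/111200 = 0.01477 yr⁻¹.
Solving dM/dt = F₁ − kM with M(0) = M₀ gives M(t) = F₁/k + (M₀ − F₁/k)·e^(−kt).
F₁/k = 2750/0.01477 = 186240 Tg N; kt = 0.01477 × 26.3 = 0.3884, e^(−kt) = 0.6782.
M(26.3) = 186240 + (111200 − 186240) × 0.6782 = 186240 − 50890 = 135350 Tg N.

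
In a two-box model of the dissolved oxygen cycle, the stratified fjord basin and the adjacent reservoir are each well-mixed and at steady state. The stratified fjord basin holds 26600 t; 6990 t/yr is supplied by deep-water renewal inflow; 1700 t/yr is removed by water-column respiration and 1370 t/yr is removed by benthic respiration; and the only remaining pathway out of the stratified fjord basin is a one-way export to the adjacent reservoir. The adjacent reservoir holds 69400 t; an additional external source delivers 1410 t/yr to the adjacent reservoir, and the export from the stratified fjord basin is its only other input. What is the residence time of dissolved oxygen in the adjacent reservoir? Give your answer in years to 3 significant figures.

13.0 yr

Balance the stratified fjord basin: ΣF_in = 6990.0 t/yr.
Export to the adjacent reservoir = ΣF_in − (1700 + 1370) = 3920.0 t/yr.
Total input to the adjacent reservoir = 3920.0 + 1410 = 5330.0 t/yr; at steady state this equals its total output.
τ = M / F = 69400 / 5330.0 = 13.02 yr.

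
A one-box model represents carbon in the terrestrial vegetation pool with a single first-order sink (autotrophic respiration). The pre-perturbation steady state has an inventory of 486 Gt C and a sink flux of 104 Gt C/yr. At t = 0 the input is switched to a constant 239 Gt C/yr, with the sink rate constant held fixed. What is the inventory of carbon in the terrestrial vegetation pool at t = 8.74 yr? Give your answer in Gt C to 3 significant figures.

1020 Gt C

Residence time τ = M₀/F₀ = 4.673 yr. The eventual steady state is M_∞ = M₀·(F₁/F₀) = 486 × 239/104 = 1116.9 Gt C.
The anomaly ΔM(t) = M(t) − M_∞ decays as ΔM₀·e^(−t/τ) with ΔM₀ = 486 − 1116.9 = −630.9 Gt C.
At t = 8.74 yr, e^(−t/τ) = e^(−1.870) = 0.1541, so ΔM = −97.20 Gt C and M = 1116.9 − 97.20 = 1019.7 Gt C.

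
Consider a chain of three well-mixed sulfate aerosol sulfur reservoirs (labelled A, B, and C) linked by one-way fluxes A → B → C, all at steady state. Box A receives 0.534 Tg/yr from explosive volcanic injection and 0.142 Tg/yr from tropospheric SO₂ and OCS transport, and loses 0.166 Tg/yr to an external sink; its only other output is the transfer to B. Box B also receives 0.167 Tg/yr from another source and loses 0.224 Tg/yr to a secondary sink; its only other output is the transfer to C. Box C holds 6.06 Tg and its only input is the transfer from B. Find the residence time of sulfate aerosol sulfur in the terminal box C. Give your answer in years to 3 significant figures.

Box A: F(A→B) = (0.534 + 0.142) − 0.166 = 0.51000 Tg/yr.
Box B: F(B→C) = (0.51000 + 0.167) − 0.224 = 0.45300 Tg/yr.
Box C throughput = its input = 0.45300 Tg/yr; τ = 6.06 / 0.45300 = 13.38 yr.

13.4 yr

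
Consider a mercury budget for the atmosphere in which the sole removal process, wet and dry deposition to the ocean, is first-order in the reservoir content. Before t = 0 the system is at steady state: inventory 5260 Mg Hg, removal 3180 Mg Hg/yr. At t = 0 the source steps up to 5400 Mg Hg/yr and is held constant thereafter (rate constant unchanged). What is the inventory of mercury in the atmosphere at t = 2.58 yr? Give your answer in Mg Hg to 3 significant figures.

The sink rate constant is k = F₀/M₀ = 3180/5260 = 0.6046 yr⁻¹.
Solving dM/dt = F₁ − kM with M(0) = M₀ gives M(t) = F₁/k + (M₀ − F₁/k)·e^(−kt).
F₁/k = 5400/0.6046 = 8932.1 Mg Hg; kt = 0.6046 × 2.58 = 1.560, e^(−kt) = 0.2102.
M(2.58) = 8932.1 + (5260 − 8932.1) × 0.2102 = 8932.1 − 771.8 = 8160.3 Mg Hg.

8160 Mg Hg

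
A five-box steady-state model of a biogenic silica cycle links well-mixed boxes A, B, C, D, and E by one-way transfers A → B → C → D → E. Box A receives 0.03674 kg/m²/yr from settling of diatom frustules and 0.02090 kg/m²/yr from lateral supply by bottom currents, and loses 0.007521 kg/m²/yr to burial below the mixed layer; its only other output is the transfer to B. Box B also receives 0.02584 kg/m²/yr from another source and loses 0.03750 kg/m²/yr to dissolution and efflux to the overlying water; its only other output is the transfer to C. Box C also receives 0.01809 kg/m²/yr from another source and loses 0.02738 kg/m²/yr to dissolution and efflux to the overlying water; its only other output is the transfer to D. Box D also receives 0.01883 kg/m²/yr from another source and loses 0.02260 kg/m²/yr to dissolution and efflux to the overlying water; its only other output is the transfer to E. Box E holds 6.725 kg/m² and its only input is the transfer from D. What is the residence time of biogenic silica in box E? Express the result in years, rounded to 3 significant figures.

265 yr

Box A: F(A→B) = (0.03674 + 0.02090) − 0.007521 = 0.050119 kg/m²/yr.
Box B: F(B→C) = (0.050119 + 0.02584) − 0.03750 = 0.038459 kg/m²/yr.
Box C: F(C→D) = (0.038459 + 0.01809) − 0.02738 = 0.029169 kg/m²/yr.
Box D: F(D→E) = (0.029169 + 0.01883) − 0.02260 = 0.025399 kg/m²/yr.
Box E throughput = its input = 0.025399 kg/m²/yr; τ = 6.725 / 0.025399 = 264.8 yr.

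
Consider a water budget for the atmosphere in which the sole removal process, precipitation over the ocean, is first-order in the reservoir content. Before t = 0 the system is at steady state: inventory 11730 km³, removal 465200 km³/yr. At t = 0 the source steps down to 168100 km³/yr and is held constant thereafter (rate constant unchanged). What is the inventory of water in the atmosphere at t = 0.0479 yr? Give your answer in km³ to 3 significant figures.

5360 km³

Residence time τ = M₀/F₀ = 0.02521 yr. The eventual steady state is M_∞ = M₀·(F₁/F₀) = 11730 × 168100/465200 = 4238.6 km³.
The anomaly ΔM(t) = M(t) − M_∞ decays as ΔM₀·e^(−t/τ) with ΔM₀ = 11730 − 4238.6 = 7491 km³.
At t = 0.0479 yr, e^(−t/τ) = e^(−1.900) = 0.1496, so ΔM = 1121 km³ and M = 4238.6 + 1121 = 5359.5 km³.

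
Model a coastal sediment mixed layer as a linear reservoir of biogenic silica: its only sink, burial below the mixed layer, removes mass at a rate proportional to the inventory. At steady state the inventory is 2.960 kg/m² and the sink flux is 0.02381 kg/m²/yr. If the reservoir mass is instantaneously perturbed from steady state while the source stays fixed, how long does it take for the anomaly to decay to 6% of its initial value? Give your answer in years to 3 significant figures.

For a linear reservoir the anomaly decays as exp(−t/τ) with τ = M/F = 2.960/0.02381 = 124.3 yr.
exp(−t/τ) = 0.06 ⇒ t = −τ ln(0.06) = 124.3 × 2.813 = 349.8 yr.

350 yr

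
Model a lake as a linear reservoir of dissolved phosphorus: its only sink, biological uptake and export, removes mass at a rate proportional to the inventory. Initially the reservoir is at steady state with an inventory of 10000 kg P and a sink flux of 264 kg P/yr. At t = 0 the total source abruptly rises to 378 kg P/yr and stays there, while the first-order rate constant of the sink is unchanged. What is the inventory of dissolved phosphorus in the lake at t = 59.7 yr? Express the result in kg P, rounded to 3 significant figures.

The sink rate constant is k = F₀/M₀ = 264/10000 = 0.02640 yr⁻¹.
Solving dM/dt = F₁ − kM with M(0) = M₀ gives M(t) = F₁/k + (M₀ − F₁/k)·e^(−kt).
F₁/k = 378/0.02640 = 14318 kg P; kt = 0.02640 × 59.7 = 1.576, e^(−kt) = 0.2068.
M(59.7) = 14318 + (10000 − 14318) × 0.2068 = 14318 − 892.9 = 13425 kg P.

13400 kg P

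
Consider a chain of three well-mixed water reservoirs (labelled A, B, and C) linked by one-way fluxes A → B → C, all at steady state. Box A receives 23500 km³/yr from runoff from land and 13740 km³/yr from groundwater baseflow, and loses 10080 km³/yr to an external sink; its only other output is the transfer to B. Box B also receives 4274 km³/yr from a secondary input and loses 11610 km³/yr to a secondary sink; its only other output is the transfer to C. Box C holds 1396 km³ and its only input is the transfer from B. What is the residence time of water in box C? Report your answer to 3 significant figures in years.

0.0704 yr

Box A: F(A→B) = (23500 + 13740) − 10080 = 27160 km³/yr.
Box B: F(B→C) = (27160 + 4274) − 11610 = 19824 km³/yr.
Box C throughput = its input = 19824 km³/yr; τ = 1396 / 19824 = 0.07042 yr.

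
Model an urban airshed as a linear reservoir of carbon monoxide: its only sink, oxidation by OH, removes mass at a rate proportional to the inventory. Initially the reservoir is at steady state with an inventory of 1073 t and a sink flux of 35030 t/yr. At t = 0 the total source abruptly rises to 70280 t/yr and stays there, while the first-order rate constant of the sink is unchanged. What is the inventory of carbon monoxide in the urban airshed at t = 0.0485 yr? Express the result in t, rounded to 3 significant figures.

1930 t

The sink rate constant is k = F₀/M₀ = 35030/1073 = 32.65 yr⁻¹.
Solving dM/dt = F₁ − kM with M(0) = M₀ gives M(t) = F₁/k + (M₀ − F₁/k)·e^(−kt).
F₁/k = 70280/32.65 = 2152.7 t; kt = 32.65 × 0.0485 = 1.583, e^(−kt) = 0.2053.
M(0.0485) = 2152.7 + (1073 − 2152.7) × 0.2053 = 2152.7 − 221.7 = 1931.1 t.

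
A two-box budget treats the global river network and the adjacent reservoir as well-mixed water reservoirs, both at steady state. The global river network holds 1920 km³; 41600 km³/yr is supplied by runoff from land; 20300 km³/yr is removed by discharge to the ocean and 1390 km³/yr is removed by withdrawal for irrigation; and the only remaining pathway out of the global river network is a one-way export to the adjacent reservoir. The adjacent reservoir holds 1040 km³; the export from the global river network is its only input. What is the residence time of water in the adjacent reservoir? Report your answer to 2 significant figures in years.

0.052 yr

Balance the global river network: ΣF_in = 41600 km³/yr.
Export to the adjacent reservoir = ΣF_in − (20300 + 1390) = 19910 km³/yr.
At steady state the output of the adjacent reservoir equals its input, 19910 km³/yr.
τ = M / F = 1040 / 19910 = 0.05224 yr.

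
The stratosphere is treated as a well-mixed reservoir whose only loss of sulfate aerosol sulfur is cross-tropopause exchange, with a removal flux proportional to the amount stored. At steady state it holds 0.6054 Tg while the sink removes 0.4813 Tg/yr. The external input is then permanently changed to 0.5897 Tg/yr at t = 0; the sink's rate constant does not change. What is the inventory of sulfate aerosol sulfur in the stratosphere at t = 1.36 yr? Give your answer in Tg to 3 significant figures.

0.696 Tg

Residence time τ = M₀/F₀ = 1.258 yr. The eventual steady state is M_∞ = M₀·(F₁/F₀) = 0.6054 × 0.5897/0.4813 = 0.74175 Tg.
The anomaly ΔM(t) = M(t) − M_∞ decays as ΔM₀·e^(−t/τ) with ΔM₀ = 0.6054 − 0.74175 = −0.1364 Tg.
At t = 1.36 yr, e^(−t/τ) = e^(−1.081) = 0.3392, so ΔM = −0.04625 Tg and M = 0.74175 − 0.04625 = 0.69550 Tg.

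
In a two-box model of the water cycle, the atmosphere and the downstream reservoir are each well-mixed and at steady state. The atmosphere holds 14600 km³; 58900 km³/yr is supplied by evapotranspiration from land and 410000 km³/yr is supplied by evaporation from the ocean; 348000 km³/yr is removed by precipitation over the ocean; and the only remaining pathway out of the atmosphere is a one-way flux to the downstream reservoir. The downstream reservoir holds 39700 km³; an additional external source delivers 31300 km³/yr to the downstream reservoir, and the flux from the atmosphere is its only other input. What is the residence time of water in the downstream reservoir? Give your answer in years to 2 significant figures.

0.26 yr

Balance the atmosphere: ΣF_in = 58900 + 410000 = 468900 km³/yr.
Flux to the downstream reservoir = ΣF_in − (348000) = 120900 km³/yr.
Total input to the downstream reservoir = 120900 + 31300 = 152200 km³/yr; at steady state this equals its total output.
τ = M / F = 39700 / 152200 = 0.2608 yr.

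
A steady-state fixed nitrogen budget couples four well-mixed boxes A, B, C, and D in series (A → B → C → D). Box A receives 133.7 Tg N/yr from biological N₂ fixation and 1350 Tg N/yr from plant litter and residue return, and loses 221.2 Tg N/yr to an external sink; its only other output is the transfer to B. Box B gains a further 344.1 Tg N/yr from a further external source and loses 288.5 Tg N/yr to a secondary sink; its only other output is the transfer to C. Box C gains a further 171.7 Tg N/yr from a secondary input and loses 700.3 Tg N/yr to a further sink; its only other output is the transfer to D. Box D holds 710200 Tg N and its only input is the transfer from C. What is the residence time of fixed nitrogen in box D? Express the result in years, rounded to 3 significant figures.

900 yr

Box A: F(A→B) = (133.7 + 1350) − 221.2 = 1262.5 Tg N/yr.
Box B: F(B→C) = (1262.5 + 344.1) − 288.5 = 1318.1 Tg N/yr.
Box C: F(C→D) = (1318.1 + 171.7) − 700.3 = 789.50 Tg N/yr.
Box D throughput = its input = 789.50 Tg N/yr; τ = 710200 / 789.50 = 899.6 yr.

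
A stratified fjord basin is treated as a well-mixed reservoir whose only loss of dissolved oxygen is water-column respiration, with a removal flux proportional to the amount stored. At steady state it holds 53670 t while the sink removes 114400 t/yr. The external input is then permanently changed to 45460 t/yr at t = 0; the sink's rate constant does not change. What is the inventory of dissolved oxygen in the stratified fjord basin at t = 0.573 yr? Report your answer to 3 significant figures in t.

30900 t

The sink rate constant is k = F₀/M₀ = 114400/53670 = 2.132 yr⁻¹.
Solving dM/dt = F₁ − kM with M(0) = M₀ gives M(t) = F₁/k + (M₀ − F₁/k)·e^(−kt).
F₁/k = 45460/2.132 = 21327 t; kt = 2.132 × 0.573 = 1.221, e^(−kt) = 0.2948.
M(0.573) = 21327 + (53670 − 21327) × 0.2948 = 21327 + 9535 = 30863 t.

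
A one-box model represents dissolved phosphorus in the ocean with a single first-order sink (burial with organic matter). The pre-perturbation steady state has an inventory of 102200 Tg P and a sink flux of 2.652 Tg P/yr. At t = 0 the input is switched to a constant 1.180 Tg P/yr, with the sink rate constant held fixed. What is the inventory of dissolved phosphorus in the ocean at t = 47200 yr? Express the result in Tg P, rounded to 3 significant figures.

The sink rate constant is k = F₀/M₀ = 2.652/102200 = 2.595×10^-5 yr⁻¹.
Solving dM/dt = F₁ − kM with M(0) = M₀ gives M(t) = F₁/k + (M₀ − F₁/k)·e^(−kt).
F₁/k = 1.180/2.595×10^-5 = 45474 Tg P; kt = 2.595×10^-5 × 47200 = 1.225, e^(−kt) = 0.2938.
M(47200) = 45474 + (102200 − 45474) × 0.2938 = 45474 + 16670 = 62141 Tg P.

62100 Tg P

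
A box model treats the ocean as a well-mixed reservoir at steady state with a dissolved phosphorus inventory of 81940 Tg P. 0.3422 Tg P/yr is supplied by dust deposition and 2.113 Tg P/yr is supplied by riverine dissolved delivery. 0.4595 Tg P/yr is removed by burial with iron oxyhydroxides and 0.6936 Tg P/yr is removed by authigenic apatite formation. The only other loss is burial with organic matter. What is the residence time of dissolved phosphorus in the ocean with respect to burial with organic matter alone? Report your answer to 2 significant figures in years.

63000 yr

At steady state ΣF_in = ΣF_out.
ΣF_in = 0.3422 + 2.113 = 2.4552 Tg P/yr.
Burial with organic matter flux = ΣF_in − (0.4595 + 0.6936) = 2.4552 − 1.153 = 1.302 Tg P/yr.
τ = M / F = 81940 / 1.302 = 62930 yr.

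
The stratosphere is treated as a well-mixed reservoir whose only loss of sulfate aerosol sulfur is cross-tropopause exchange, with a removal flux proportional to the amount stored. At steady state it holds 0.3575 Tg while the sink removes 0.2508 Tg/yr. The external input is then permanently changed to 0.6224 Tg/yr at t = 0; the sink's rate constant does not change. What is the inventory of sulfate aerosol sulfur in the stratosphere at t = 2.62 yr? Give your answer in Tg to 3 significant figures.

0.803 Tg

The sink rate constant is k = F₀/M₀ = 0.2508/0.3575 = 0.7015 yr⁻¹.
Solving dM/dt = F₁ − kM with M(0) = M₀ gives M(t) = F₁/k + (M₀ − F₁/k)·e^(−kt).
F₁/k = 0.6224/0.7015 = 0.88719 Tg; kt = 0.7015 × 2.62 = 1.838, e^(−kt) = 0.1591.
M(2.62) = 0.88719 + (0.3575 − 0.88719) × 0.1591 = 0.88719 − 0.08429 = 0.80290 Tg.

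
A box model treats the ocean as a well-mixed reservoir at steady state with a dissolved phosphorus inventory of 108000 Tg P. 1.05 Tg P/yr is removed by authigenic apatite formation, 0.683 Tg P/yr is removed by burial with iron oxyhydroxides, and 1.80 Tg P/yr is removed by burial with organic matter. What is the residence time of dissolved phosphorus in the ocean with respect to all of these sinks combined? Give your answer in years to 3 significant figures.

30600 yr

Total removal flux = 1.05 + 0.683 + 1.80 = 3.5330 Tg P/yr.
τ = M / ΣF_out = 108000 / 3.5330 = 30570 yr.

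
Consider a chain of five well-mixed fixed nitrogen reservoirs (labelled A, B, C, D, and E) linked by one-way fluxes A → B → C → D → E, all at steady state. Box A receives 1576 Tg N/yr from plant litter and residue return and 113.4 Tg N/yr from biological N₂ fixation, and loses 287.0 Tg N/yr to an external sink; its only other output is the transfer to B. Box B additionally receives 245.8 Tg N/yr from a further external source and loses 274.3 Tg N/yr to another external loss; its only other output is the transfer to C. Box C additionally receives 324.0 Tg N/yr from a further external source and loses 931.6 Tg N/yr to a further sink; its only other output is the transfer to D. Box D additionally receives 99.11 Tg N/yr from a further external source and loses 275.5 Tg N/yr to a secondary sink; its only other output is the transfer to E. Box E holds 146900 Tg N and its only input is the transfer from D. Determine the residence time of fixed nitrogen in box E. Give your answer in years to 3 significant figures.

249 yr

Box A: F(A→B) = (1576 + 113.4) − 287.0 = 1402.4 Tg N/yr.
Box B: F(B→C) = (1402.4 + 245.8) − 274.3 = 1373.9 Tg N/yr.
Box C: F(C→D) = (1373.9 + 324.0) − 931.6 = 766.30 Tg N/yr.
Box D: F(D→E) = (766.30 + 99.11) − 275.5 = 589.91 Tg N/yr.
Box E throughput = its input = 589.91 Tg N/yr; τ = 146900 / 589.91 = 249.0 yr.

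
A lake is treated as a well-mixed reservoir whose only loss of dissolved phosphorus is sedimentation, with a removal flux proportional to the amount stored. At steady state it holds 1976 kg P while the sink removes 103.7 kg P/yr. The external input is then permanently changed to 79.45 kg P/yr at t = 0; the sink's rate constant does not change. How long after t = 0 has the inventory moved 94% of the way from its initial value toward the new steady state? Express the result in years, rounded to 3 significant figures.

53.6 yr

τ = M₀/F₀ = 1976/103.7 = 19.05 yr.
The remaining gap fraction is e^(−t/τ); 94% covered ⇒ e^(−t/τ) = 0.0600.
t = −τ ln(0.0600) = 19.05 × 2.813 = 53.61 yr.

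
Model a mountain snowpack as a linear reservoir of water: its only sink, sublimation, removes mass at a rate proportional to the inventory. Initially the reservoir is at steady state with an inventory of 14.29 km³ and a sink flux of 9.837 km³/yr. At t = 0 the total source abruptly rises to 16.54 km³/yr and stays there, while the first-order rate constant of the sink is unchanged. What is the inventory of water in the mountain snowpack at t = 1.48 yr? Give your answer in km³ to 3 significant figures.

20.5 km³

The sink rate constant is k = F₀/M₀ = 9.837/14.29 = 0.6884 yr⁻¹.
Solving dM/dt = F₁ − kM with M(0) = M₀ gives M(t) = F₁/k + (M₀ − F₁/k)·e^(−kt).
F₁/k = 16.54/0.6884 = 24.027 km³; kt = 0.6884 × 1.48 = 1.019, e^(−kt) = 0.3610.
M(1.48) = 24.027 + (14.29 − 24.027) × 0.3610 = 24.027 − 3.515 = 20.512 km³.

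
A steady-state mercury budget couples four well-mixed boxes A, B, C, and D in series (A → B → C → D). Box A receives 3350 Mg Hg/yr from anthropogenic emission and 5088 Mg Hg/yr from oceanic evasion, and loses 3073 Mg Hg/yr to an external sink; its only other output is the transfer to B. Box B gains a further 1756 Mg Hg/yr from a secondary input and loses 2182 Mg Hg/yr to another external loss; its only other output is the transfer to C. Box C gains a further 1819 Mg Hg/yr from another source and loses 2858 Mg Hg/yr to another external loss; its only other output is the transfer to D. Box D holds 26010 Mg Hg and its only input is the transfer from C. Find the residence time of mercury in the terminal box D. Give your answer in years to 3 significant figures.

6.67 yr

Box A: F(A→B) = (3350 + 5088) − 3073 = 5365.0 Mg Hg/yr.
Box B: F(B→C) = (5365.0 + 1756) − 2182 = 4939.0 Mg Hg/yr.
Box C: F(C→D) = (4939.0 + 1819) − 2858 = 3900.0 Mg Hg/yr.
Box D throughput = its input = 3900.0 Mg Hg/yr; τ = 26010 / 3900.0 = 6.669 yr.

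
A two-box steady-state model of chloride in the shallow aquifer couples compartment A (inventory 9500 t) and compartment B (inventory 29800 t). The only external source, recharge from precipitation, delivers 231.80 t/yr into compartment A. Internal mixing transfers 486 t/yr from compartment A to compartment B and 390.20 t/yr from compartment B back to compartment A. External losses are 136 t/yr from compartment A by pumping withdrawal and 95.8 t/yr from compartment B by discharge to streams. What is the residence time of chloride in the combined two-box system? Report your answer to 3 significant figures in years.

170 yr

Residence time in the combined system uses the total inventory and the total *external* removal — internal exchanges between the two boxes cancel.
M_total = 9500 + 29800 = 39300 t.
ΣF_external_out = 136 + 95.8 = 231.80 t/yr.
τ = M_total / ΣF_ext = 39300 / 231.80 = 169.5 yr.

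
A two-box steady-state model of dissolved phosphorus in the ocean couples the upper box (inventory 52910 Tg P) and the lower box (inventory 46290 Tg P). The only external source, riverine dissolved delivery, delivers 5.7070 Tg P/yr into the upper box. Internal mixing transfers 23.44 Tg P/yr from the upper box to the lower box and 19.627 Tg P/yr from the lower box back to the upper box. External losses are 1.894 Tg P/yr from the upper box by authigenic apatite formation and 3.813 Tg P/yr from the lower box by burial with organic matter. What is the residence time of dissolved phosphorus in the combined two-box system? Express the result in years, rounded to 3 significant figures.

Treat the two boxes together as one reservoir: the mixing fluxes between them are internal recycling, so τ = ΣM / Σ(external losses).
M_total = 52910 + 46290 = 99200 Tg P.
ΣF_external_out = 1.894 + 3.813 = 5.7070 Tg P/yr.
τ = M_total / ΣF_ext = 99200 / 5.7070 = 17380 yr.

17400 yr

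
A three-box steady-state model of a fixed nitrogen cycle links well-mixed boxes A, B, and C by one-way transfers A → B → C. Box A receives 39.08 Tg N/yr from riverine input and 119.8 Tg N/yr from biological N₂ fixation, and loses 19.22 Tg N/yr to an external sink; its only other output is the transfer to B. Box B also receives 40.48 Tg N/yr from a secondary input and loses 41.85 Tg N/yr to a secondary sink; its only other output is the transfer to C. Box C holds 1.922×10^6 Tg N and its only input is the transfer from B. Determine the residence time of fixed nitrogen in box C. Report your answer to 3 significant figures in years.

Box A: F(A→B) = (39.08 + 119.8) − 19.22 = 139.66 Tg N/yr.
Box B: F(B→C) = (139.66 + 40.48) − 41.85 = 138.29 Tg N/yr.
Box C throughput = its input = 138.29 Tg N/yr; τ = 1.922×10^6 / 138.29 = 13900 yr.

13900 yr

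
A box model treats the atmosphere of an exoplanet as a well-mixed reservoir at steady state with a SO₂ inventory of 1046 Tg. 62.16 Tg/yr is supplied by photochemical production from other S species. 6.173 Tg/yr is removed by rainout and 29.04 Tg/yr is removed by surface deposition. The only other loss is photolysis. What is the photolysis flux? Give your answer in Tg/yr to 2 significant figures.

At steady state ΣF_in = ΣF_out.
ΣF_in = 62.160 Tg/yr.
Photolysis flux = ΣF_in − (6.173 + 29.04) = 62.160 − 35.21 = 26.95 Tg/yr.

27 Tg/yr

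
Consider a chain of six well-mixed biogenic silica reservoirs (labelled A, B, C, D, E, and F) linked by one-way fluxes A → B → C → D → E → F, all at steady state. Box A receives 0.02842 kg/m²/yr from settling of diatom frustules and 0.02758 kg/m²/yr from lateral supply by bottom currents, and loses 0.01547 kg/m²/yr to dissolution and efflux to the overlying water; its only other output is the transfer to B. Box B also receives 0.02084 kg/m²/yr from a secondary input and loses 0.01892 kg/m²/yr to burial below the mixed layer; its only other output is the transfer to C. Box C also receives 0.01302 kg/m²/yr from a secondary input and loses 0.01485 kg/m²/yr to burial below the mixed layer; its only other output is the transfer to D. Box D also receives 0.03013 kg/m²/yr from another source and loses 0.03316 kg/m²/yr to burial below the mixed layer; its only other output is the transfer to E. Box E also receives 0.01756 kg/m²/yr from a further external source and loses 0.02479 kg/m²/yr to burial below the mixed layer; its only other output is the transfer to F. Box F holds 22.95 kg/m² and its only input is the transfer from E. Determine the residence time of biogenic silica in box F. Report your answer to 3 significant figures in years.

Box A: F(A→B) = (0.02842 + 0.02758) − 0.01547 = 0.040530 kg/m²/yr.
Box B: F(B→C) = (0.040530 + 0.02084) − 0.01892 = 0.042450 kg/m²/yr.
Box C: F(C→D) = (0.042450 + 0.01302) − 0.01485 = 0.040620 kg/m²/yr.
Box D: F(D→E) = (0.040620 + 0.03013) − 0.03316 = 0.037590 kg/m²/yr.
Box E: F(E→F) = (0.037590 + 0.01756) − 0.02479 = 0.030360 kg/m²/yr.
Box F throughput = its input = 0.030360 kg/m²/yr; τ = 22.95 / 0.030360 = 755.9 yr.

756 yr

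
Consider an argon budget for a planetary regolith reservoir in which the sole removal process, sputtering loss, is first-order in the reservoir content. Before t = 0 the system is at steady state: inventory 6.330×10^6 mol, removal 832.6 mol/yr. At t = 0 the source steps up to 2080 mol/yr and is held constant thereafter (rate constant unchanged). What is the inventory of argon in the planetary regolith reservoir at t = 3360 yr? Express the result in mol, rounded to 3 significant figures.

9.72×10^6 mol

τ = M₀/F₀ = 6.330×10^6/832.6 = 7603 yr; rate constant k = 1/τ.
New steady state M_∞ = F₁/k = F₁·τ = 2080 × 7603 = 1.5814×10^7 mol.
M(t) = M_∞ + (M₀ − M_∞)·e^(−t/τ); t/τ = 3360/7603 = 0.4419, so e^(−t/τ) = 0.6428.
M(t) = 1.5814×10^7 − 9.484×10^6 × 0.6428 = 9.7177×10^6 mol.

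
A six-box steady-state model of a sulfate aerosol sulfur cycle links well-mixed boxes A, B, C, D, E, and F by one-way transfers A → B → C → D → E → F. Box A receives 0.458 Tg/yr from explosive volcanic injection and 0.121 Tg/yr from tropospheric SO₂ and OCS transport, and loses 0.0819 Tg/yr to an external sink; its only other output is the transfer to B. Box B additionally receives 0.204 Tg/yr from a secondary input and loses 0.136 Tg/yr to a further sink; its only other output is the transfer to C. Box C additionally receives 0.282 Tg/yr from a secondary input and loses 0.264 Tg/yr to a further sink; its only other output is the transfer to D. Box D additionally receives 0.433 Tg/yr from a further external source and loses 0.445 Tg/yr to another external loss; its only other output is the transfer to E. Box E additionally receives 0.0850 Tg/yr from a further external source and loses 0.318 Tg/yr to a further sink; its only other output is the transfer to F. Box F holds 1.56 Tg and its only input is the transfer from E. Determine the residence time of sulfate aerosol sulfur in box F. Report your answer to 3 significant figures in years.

Box A: F(A→B) = (0.458 + 0.121) − 0.0819 = 0.49710 Tg/yr.
Box B: F(B→C) = (0.49710 + 0.204) − 0.136 = 0.56510 Tg/yr.
Box C: F(C→D) = (0.56510 + 0.282) − 0.264 = 0.58310 Tg/yr.
Box D: F(D→E) = (0.58310 + 0.433) − 0.445 = 0.57110 Tg/yr.
Box E: F(E→F) = (0.57110 + 0.0850) − 0.318 = 0.33810 Tg/yr.
Box F throughput = its input = 0.33810 Tg/yr; τ = 1.56 / 0.33810 = 4.614 yr.

4.61 yr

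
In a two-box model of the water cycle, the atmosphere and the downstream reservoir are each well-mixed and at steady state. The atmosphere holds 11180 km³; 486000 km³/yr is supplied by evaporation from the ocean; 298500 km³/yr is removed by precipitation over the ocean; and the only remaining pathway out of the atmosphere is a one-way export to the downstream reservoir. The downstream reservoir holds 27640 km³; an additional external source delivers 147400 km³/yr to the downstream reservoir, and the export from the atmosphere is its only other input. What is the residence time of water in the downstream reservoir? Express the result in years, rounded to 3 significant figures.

0.0825 yr

Balance the atmosphere: ΣF_in = 486000 km³/yr.
Export to the downstream reservoir = ΣF_in − (298500) = 187500 km³/yr.
Total input to the downstream reservoir = 187500 + 147400 = 334900 km³/yr; at steady state this equals its total output.
τ = M / F = 27640 / 334900 = 0.08253 yr.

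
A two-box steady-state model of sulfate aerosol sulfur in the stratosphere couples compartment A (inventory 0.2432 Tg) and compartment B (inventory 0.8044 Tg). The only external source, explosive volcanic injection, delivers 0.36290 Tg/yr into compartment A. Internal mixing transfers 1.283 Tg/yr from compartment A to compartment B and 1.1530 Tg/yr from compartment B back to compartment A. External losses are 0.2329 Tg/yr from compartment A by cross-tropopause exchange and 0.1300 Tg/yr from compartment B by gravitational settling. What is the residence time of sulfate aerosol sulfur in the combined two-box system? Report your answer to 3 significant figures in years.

2.89 yr

Treat the two boxes together as one reservoir: the mixing fluxes between them are internal recycling, so τ = ΣM / Σ(external losses).
M_total = 0.2432 + 0.8044 = 1.0476 Tg.
ΣF_external_out = 0.2329 + 0.1300 = 0.36290 Tg/yr.
τ = M_total / ΣF_ext = 1.0476 / 0.36290 = 2.887 yr.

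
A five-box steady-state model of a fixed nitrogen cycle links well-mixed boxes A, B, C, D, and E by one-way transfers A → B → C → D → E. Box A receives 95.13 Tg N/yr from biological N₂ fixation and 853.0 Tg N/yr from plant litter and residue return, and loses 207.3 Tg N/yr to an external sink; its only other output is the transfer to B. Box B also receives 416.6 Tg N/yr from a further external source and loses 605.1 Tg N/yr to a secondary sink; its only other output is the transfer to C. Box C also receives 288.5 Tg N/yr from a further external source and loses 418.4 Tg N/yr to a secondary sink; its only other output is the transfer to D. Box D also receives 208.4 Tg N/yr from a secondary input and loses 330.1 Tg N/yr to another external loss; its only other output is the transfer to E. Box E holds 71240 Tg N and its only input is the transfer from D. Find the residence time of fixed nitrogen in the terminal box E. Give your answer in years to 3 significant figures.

237 yr

Box A: F(A→B) = (95.13 + 853.0) − 207.3 = 740.83 Tg N/yr.
Box B: F(B→C) = (740.83 + 416.6) − 605.1 = 552.33 Tg N/yr.
Box C: F(C→D) = (552.33 + 288.5) − 418.4 = 422.43 Tg N/yr.
Box D: F(D→E) = (422.43 + 208.4) − 330.1 = 300.73 Tg N/yr.
Box E throughput = its input = 300.73 Tg N/yr; τ = 71240 / 300.73 = 236.9 yr.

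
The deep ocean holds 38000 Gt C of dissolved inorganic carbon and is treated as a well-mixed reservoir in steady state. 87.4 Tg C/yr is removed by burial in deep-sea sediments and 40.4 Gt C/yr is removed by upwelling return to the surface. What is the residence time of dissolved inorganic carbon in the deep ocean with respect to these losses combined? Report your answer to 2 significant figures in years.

Convert the burial in deep-sea sediments flux: 87.4 Tg C/yr = 0.08740 Gt C/yr.
Total removal = 0.08740 + 40.40 = 40.487 Gt C/yr.
τ = M / ΣF_out = 38000 / 40.487 = 938.6 yr.

940 yr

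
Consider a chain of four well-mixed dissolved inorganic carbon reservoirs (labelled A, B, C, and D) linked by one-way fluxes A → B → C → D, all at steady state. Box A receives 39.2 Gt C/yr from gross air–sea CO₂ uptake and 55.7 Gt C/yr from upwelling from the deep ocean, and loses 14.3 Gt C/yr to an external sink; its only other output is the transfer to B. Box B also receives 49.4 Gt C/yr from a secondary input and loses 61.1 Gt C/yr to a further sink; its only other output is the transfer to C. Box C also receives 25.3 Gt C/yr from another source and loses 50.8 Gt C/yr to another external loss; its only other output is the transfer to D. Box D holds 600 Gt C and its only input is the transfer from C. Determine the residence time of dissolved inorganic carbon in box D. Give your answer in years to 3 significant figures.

13.8 yr

Box A: F(A→B) = (39.2 + 55.7) − 14.3 = 80.600 Gt C/yr.
Box B: F(B→C) = (80.600 + 49.4) − 61.1 = 68.900 Gt C/yr.
Box C: F(C→D) = (68.900 + 25.3) − 50.8 = 43.400 Gt C/yr.
Box D throughput = its input = 43.400 Gt C/yr; τ = 600 / 43.400 = 13.82 yr.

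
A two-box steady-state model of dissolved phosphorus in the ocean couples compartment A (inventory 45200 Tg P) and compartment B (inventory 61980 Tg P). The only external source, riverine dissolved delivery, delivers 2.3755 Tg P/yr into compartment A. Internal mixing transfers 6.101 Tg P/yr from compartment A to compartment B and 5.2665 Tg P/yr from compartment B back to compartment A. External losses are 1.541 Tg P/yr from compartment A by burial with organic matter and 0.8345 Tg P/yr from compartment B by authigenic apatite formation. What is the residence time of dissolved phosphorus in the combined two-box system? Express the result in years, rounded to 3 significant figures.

Residence time in the combined system uses the total inventory and the total *external* removal — internal exchanges between the two boxes cancel.
M_total = 45200 + 61980 = 107180 Tg P.
ΣF_external_out = 1.541 + 0.8345 = 2.3755 Tg P/yr.
τ = M_total / ΣF_ext = 107180 / 2.3755 = 45120 yr.

45100 yr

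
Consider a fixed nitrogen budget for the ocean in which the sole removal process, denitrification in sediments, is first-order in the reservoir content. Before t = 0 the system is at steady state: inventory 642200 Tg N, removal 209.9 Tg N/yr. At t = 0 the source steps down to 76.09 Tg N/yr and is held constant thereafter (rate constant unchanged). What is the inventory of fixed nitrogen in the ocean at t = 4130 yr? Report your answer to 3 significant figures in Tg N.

Residence time τ = M₀/F₀ = 3060 yr. The eventual steady state is M_∞ = M₀·(F₁/F₀) = 642200 × 76.09/209.9 = 232800 Tg N.
The anomaly ΔM(t) = M(t) − M_∞ decays as ΔM₀·e^(−t/τ) with ΔM₀ = 642200 − 232800 = 409400 Tg N.
At t = 4130 yr, e^(−t/τ) = e^(−1.350) = 0.2593, so ΔM = 106100 Tg N and M = 232800 + 106100 = 338950 Tg N.

339000 Tg N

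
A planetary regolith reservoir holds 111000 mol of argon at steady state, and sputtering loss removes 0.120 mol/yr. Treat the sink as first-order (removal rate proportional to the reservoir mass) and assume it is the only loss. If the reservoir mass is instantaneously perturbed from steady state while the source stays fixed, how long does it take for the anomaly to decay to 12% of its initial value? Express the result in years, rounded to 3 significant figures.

1.96×10^6 yr

For a linear reservoir the anomaly decays as exp(−t/τ) with τ = M/F = 111000/0.120 = 925000 yr.
exp(−t/τ) = 0.12 ⇒ t = −τ ln(0.12) = 925000 × 2.120 = 1.961×10^6 yr.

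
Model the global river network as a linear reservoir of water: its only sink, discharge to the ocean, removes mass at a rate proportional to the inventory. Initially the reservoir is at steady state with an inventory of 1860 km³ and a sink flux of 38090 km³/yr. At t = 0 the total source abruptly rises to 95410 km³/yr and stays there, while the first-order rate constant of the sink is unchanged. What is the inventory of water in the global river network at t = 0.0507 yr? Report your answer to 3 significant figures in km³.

The sink rate constant is k = F₀/M₀ = 38090/1860 = 20.48 yr⁻¹.
Solving dM/dt = F₁ − kM with M(0) = M₀ gives M(t) = F₁/k + (M₀ − F₁/k)·e^(−kt).
F₁/k = 95410/20.48 = 4659.0 km³; kt = 20.48 × 0.0507 = 1.038, e^(−kt) = 0.3541.
M(0.0507) = 4659.0 + (1860 − 4659.0) × 0.3541 = 4659.0 − 991.1 = 3668.0 km³.

3670 km³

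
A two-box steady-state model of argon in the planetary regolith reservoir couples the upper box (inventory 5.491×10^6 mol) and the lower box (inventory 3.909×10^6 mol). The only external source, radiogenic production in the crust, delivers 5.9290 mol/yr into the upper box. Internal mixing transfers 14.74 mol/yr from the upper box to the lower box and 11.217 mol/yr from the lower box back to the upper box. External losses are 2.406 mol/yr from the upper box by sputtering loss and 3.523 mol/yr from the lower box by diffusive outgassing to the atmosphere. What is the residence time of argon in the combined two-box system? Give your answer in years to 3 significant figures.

1.59×10^6 yr

Residence time in the combined system uses the total inventory and the total *external* removal — internal exchanges between the two boxes cancel.
M_total = 5.491×10^6 + 3.909×10^6 = 9.4000×10^6 mol.
ΣF_external_out = 2.406 + 3.523 = 5.9290 mol/yr.
τ = M_total / ΣF_ext = 9.4000×10^6 / 5.9290 = 1.585×10^6 yr.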